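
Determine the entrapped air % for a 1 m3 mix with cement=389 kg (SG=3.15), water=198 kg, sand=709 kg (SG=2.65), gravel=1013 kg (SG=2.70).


Vol cement = 389 / (3.15 * 1000) = 0.123492 m3
Vol water = 198 / 1000 = 0.198 m3
Vol sand = 709 / (2.65 * 1000) = 0.267547 m3
Vol gravel = 1013 / (2.70 * 1000) = 0.375185 m3
Total solid + water volume = 0.964224 m3
Air = (1 - 0.964224) * 100 = 3.58%

3.58


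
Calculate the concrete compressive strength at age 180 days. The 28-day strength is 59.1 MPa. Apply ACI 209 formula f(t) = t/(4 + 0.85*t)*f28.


f(180) = 180 / (4 + 0.85 * 180) * 59.1
= 180 / 157.0 * 59.1
= 67.76 MPa

67.76


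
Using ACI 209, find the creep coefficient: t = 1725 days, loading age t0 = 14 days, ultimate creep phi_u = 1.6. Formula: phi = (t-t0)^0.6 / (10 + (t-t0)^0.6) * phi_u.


dt = 1725 - 14 = 1711
phi = 1711^0.6 / (10 + 1711^0.6) * 1.6
= 1.435

1.435


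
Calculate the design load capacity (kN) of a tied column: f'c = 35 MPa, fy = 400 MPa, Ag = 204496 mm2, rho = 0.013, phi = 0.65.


Ast = rho * Ag = 0.013 * 204496 = 2658.448 mm2
phi*Pn = 0.65 * 0.80 * (0.85 * 35 * (204496 - 2658.448) + 400 * 2658.448) / 1000
= 3675.38 kN

3675.38


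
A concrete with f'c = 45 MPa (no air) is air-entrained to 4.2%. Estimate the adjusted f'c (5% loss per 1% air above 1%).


Strength loss = (4.2 - 1) * 5 = 16.0%
f'c = 45 * (1 - 16.0/100)
= 37.8 MPa

37.8


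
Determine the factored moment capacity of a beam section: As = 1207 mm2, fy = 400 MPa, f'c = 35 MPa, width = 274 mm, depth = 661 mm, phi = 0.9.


a = As * fy / (0.85 * f'c * b)
= 1207 * 400 / (0.85 * 35 * 274)
= 59.2284 mm
Mn = As * fy * (d - a/2) / 10^6
= 304.8331 kN-m
phi*Mn = 0.9 * 304.8331 = 274.35 kN-m

274.35


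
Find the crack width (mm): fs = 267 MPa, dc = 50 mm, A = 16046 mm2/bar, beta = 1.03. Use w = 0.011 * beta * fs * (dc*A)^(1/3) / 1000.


w = 0.011 * beta * fs * (dc * A)^(1/3) / 1000
= 0.011 * 1.03 * 267 * (50 * 16046)^(1/3) / 1000
= 0.281 mm

0.281


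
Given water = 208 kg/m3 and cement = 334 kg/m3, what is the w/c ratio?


w/c = water / cement
w/c = 208 / 334 = 0.623

0.623


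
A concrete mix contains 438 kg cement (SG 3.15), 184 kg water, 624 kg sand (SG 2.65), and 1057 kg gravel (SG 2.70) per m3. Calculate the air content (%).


Vol cement = 438 / (3.15 * 1000) = 0.139048 m3
Vol water = 184 / 1000 = 0.184 m3
Vol sand = 624 / (2.65 * 1000) = 0.235472 m3
Vol gravel = 1057 / (2.70 * 1000) = 0.391481 m3
Total solid + water volume = 0.950001 m3
Air = (1 - 0.950001) * 100 = 5.0%

5.0


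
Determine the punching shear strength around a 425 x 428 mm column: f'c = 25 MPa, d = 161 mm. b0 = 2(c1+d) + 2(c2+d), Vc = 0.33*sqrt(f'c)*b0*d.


b0 = 2*(425 + 161) + 2*(428 + 161) = 2350 mm
Vc = 0.33 * sqrt(25) * 2350 * 161 / 1000
= 624.28 kN

624.28


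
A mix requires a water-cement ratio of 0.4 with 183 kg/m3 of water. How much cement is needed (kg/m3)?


Cement = water / (w/c)
= 183 / 0.4
= 457.5 kg/m3

457.5


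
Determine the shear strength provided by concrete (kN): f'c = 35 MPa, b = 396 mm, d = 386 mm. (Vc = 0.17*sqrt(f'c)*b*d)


Vc = 0.17 * sqrt(35) * 396 * 386 / 1000
= 153.73 kN

153.73


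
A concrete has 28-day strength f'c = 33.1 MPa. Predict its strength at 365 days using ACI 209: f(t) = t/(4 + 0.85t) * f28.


f(365) = 365 / (4 + 0.85 * 365) * 33.1
= 365 / 314.25 * 33.1
= 38.45 MPa

38.45


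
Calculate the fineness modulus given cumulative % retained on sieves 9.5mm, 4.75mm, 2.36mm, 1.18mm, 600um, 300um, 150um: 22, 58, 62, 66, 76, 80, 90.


FM = sum(cumulative % retained) / 100
= 454 / 100
= 4.54

4.54


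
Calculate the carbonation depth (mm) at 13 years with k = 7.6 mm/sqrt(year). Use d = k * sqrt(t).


depth = k * sqrt(t)
= 7.6 * sqrt(13)
= 27.4 mm

27.4


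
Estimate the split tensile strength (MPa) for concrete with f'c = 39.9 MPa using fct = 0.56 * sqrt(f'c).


fct = 0.56 * sqrt(39.9)
= 0.56 * 6.317
= 3.537 MPa

3.537


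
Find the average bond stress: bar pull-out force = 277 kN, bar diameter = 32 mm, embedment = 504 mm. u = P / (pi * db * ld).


u = P / (pi * db * ld)
= 277 * 1000 / (pi * 32 * 504)
= 5.467 MPa

5.467


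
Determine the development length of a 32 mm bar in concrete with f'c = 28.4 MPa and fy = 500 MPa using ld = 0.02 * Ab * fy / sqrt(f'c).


Ab = pi * 32^2 / 4 = 804.248 mm2
ld = 0.02 * 804.248 * 500 / sqrt(28.4)
= 1509.1 mm

1509.1


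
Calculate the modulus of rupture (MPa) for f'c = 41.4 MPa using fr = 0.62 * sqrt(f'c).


fr = 0.62 * sqrt(41.4)
= 3.989 MPa

3.989


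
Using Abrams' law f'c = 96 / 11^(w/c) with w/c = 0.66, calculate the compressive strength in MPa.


f'c = 96 / 11^0.66
= 96 / 4.868
= 19.72 MPa

19.72


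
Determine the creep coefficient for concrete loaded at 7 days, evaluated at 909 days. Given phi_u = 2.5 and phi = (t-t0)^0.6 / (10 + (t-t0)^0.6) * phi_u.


dt = 909 - 7 = 902
phi = 902^0.6 / (10 + 902^0.6) * 2.5
= 2.139

2.139


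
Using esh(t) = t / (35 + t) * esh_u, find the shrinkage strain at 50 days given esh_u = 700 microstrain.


esh(50) = 50 / (35 + 50) * 700
= 50 / 85 * 700
= 411.8 microstrain

411.8


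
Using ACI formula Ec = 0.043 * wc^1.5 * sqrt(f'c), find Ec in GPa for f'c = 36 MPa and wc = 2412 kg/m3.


Ec = 0.043 * 2412^1.5 * sqrt(36) / 1000
= 30.56 GPa

30.56


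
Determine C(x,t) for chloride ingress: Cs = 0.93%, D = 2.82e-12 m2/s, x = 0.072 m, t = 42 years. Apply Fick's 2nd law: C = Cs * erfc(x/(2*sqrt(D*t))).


t_seconds = 42 * 365.25 * 24 * 3600 = 1325419200.0 s
arg = 0.072 / (2 * sqrt(2.82e-12 * 1325419200.0))
= 0.5888
erfc(0.5888) = 0.405
C = 0.93 * 0.405 = 0.3766%

0.3766


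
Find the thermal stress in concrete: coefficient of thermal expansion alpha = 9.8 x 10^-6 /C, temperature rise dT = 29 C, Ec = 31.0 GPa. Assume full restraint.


sigma = alpha * dT * Ec
= 9.8e-6 * 29 * 31.0 * 1000
= 8.81 MPa

8.81


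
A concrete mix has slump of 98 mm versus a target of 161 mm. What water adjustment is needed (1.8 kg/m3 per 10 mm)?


Difference = 161 - 98 = 63 mm
Water adjustment = 63 * 1.8 / 10 = 11.3 kg/m3

11.3


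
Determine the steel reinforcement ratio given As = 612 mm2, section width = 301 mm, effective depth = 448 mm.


rho = As / (b * d)
= 612 / (301 * 448)
= 0.0045

0.0045


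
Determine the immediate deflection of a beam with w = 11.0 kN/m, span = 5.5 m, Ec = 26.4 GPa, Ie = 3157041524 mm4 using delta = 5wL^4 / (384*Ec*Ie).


Convert: L = 5.5 m = 5500 mm, Ec = 26.4 GPa = 26400 MPa
delta = 5 * 11.0 * 5500^4 / (384 * 26400 * 3157041524)
= 1.57 mm

1.57


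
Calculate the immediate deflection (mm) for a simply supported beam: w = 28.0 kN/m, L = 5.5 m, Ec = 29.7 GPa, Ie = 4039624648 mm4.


Convert: L = 5.5 m = 5500 mm, Ec = 29.7 GPa = 29700 MPa
delta = 5 * 28.0 * 5500^4 / (384 * 29700 * 4039624648)
= 2.78 mm

2.78


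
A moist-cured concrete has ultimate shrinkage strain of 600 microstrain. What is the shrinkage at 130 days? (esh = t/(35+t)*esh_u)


esh(130) = 130 / (35 + 130) * 600
= 130 / 165 * 600
= 472.7 microstrain

472.7


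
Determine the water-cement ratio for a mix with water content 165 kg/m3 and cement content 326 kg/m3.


w/c = water / cement
w/c = 165 / 326 = 0.506

0.506


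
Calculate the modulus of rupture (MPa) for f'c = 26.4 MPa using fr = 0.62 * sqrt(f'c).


fr = 0.62 * sqrt(26.4)
= 3.186 MPa

3.186


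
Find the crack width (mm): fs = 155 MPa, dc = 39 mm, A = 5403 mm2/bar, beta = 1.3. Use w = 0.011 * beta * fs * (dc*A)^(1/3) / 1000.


w = 0.011 * beta * fs * (dc * A)^(1/3) / 1000
= 0.011 * 1.3 * 155 * (39 * 5403)^(1/3) / 1000
= 0.132 mm

0.132


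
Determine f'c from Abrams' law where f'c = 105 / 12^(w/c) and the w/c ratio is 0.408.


f'c = 105 / 12^0.408
= 105 / 2.756
= 38.1 MPa

38.1


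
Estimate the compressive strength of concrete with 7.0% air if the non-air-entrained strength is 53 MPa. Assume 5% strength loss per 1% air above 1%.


Strength loss = (7.0 - 1) * 5 = 30.0%
f'c = 53 * (1 - 30.0/100)
= 37.1 MPa

37.1


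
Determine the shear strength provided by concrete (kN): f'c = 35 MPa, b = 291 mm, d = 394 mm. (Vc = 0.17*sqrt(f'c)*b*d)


Vc = 0.17 * sqrt(35) * 291 * 394 / 1000
= 115.31 kN

115.31


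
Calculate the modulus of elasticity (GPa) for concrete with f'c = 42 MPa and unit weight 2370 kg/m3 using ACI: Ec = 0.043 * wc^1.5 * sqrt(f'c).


Ec = 0.043 * 2370^1.5 * sqrt(42) / 1000
= 32.15 GPa

32.15


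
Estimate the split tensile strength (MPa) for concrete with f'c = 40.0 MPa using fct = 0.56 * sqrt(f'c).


fct = 0.56 * sqrt(40.0)
= 0.56 * 6.325
= 3.542 MPa

3.542


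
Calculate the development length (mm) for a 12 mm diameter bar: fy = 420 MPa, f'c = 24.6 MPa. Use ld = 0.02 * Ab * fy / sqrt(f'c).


Ab = pi * 12^2 / 4 = 113.097 mm2
ld = 0.02 * 113.097 * 420 / sqrt(24.6)
= 191.5 mm

191.5


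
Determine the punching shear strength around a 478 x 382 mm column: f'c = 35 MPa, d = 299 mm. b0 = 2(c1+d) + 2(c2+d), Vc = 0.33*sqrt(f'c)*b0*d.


b0 = 2*(478 + 299) + 2*(382 + 299) = 2916 mm
Vc = 0.33 * sqrt(35) * 2916 * 299 / 1000
= 1702.18 kN

1702.18


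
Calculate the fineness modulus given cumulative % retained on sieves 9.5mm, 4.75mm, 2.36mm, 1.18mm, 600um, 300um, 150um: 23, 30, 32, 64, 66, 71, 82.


FM = sum(cumulative % retained) / 100
= 368 / 100
= 3.68

3.68


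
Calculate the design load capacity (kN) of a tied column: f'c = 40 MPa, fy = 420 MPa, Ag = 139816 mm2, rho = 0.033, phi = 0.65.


Ast = rho * Ag = 0.033 * 139816 = 4613.928 mm2
phi*Pn = 0.65 * 0.80 * (0.85 * 40 * (139816 - 4613.928) + 420 * 4613.928) / 1000
= 3398.05 kN

3398.05


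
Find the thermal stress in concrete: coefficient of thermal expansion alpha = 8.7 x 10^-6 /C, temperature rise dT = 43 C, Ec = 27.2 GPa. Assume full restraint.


sigma = alpha * dT * Ec
= 8.7e-6 * 43 * 27.2 * 1000
= 10.176 MPa

10.176


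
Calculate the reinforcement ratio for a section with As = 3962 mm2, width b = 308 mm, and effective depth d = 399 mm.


rho = As / (b * d)
= 3962 / (308 * 399)
= 0.0322

0.0322


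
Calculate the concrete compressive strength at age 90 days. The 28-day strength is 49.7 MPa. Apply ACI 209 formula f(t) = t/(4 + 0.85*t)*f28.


f(90) = 90 / (4 + 0.85 * 90) * 49.7
= 90 / 80.5 * 49.7
= 55.57 MPa

55.57


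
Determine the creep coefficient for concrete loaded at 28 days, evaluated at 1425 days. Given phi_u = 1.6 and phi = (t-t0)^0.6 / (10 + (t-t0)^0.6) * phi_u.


dt = 1425 - 28 = 1397
phi = 1397^0.6 / (10 + 1397^0.6) * 1.6
= 1.416

1.416


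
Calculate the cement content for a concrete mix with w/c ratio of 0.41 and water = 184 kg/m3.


Cement = water / (w/c)
= 184 / 0.41
= 448.8 kg/m3

448.8


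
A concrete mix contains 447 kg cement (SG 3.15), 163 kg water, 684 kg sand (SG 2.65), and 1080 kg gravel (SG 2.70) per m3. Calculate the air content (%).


Vol cement = 447 / (3.15 * 1000) = 0.141905 m3
Vol water = 163 / 1000 = 0.163 m3
Vol sand = 684 / (2.65 * 1000) = 0.258113 m3
Vol gravel = 1080 / (2.70 * 1000) = 0.4 m3
Total solid + water volume = 0.963018 m3
Air = (1 - 0.963018) * 100 = 3.7%

3.7


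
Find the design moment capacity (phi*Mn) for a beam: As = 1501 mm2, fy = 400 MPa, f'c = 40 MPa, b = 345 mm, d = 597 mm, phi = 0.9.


a = As * fy / (0.85 * f'c * b)
= 1501 * 400 / (0.85 * 40 * 345)
= 51.185 mm
Mn = As * fy * (d - a/2) / 10^6
= 343.0731 kN-m
phi*Mn = 0.9 * 343.0731 = 308.77 kN-m

308.77


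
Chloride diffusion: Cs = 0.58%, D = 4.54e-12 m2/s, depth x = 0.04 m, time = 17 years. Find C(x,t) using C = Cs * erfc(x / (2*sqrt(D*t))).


t_seconds = 17 * 365.25 * 24 * 3600 = 536479200.0 s
arg = 0.04 / (2 * sqrt(4.54e-12 * 536479200.0))
= 0.4053
erfc(0.4053) = 0.5666
C = 0.58 * 0.5666 = 0.3286%

0.3286


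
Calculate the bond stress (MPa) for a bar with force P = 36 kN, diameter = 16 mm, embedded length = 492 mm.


u = P / (pi * db * ld)
= 36 * 1000 / (pi * 16 * 492)
= 1.456 MPa

1.456


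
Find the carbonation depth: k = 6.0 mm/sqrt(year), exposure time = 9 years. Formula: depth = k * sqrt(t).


depth = k * sqrt(t)
= 6.0 * sqrt(9)
= 18.0 mm

18.0


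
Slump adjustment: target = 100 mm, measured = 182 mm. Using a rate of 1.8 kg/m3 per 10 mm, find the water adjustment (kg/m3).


Difference = 100 - 182 = -82 mm
Water adjustment = -82 * 1.8 / 10 = -14.8 kg/m3

-14.8


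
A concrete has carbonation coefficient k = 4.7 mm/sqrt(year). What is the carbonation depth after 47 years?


depth = k * sqrt(t)
= 4.7 * sqrt(47)
= 32.22 mm

32.22


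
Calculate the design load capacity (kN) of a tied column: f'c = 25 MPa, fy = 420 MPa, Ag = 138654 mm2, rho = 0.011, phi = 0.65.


Ast = rho * Ag = 0.011 * 138654 = 1525.194 mm2
phi*Pn = 0.65 * 0.80 * (0.85 * 25 * (138654 - 1525.194) + 420 * 1525.194) / 1000
= 1848.38 kN

1848.38


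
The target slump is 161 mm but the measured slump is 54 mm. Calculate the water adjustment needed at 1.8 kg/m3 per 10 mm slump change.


Difference = 161 - 54 = 107 mm
Water adjustment = 107 * 1.8 / 10 = 19.3 kg/m3

19.3


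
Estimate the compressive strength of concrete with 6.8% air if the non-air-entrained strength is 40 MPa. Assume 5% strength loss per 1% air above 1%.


Strength loss = (6.8 - 1) * 5 = 29.0%
f'c = 40 * (1 - 29.0/100)
= 28.4 MPa

28.4


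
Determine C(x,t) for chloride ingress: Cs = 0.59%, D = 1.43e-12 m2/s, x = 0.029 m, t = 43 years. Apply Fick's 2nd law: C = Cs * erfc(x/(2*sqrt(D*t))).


t_seconds = 43 * 365.25 * 24 * 3600 = 1356976800.0 s
arg = 0.029 / (2 * sqrt(1.43e-12 * 1356976800.0))
= 0.3292
erfc(0.3292) = 0.6416
C = 0.59 * 0.6416 = 0.3785%

0.3785


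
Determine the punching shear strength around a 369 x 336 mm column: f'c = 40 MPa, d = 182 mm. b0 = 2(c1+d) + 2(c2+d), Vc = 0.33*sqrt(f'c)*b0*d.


b0 = 2*(369 + 182) + 2*(336 + 182) = 2138 mm
Vc = 0.33 * sqrt(40) * 2138 * 182 / 1000
= 812.13 kN

812.13


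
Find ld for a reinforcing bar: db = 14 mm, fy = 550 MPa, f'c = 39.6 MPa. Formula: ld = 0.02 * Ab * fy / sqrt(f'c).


Ab = pi * 14^2 / 4 = 153.938 mm2
ld = 0.02 * 153.938 * 550 / sqrt(39.6)
= 269.1 mm

269.1


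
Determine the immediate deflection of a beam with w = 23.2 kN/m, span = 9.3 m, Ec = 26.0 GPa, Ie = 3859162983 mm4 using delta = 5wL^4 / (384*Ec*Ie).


Convert: L = 9.3 m = 9300 mm, Ec = 26.0 GPa = 26000 MPa
delta = 5 * 23.2 * 9300^4 / (384 * 26000 * 3859162983)
= 22.52 mm

22.52


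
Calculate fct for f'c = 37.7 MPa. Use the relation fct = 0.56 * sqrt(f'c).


fct = 0.56 * sqrt(37.7)
= 0.56 * 6.14
= 3.438 MPa

3.438


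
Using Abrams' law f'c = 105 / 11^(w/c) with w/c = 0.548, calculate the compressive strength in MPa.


f'c = 105 / 11^0.548
= 105 / 3.721
= 28.22 MPa

28.22


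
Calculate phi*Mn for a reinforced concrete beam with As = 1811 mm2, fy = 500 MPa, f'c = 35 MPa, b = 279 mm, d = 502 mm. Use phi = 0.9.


a = As * fy / (0.85 * f'c * b)
= 1811 * 500 / (0.85 * 35 * 279)
= 109.0931 mm
Mn = As * fy * (d - a/2) / 10^6
= 405.1691 kN-m
phi*Mn = 0.9 * 405.1691 = 364.65 kN-m

364.65


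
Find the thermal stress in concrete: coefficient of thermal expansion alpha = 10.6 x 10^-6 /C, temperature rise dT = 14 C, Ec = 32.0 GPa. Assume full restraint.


sigma = alpha * dT * Ec
= 10.6e-6 * 14 * 32.0 * 1000
= 4.749 MPa

4.749


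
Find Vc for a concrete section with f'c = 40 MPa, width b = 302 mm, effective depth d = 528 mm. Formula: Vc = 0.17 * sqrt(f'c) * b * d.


Vc = 0.17 * sqrt(40) * 302 * 528 / 1000
= 171.44 kN

171.44


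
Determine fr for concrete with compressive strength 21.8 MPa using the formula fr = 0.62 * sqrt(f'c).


fr = 0.62 * sqrt(21.8)
= 2.895 MPa

2.895


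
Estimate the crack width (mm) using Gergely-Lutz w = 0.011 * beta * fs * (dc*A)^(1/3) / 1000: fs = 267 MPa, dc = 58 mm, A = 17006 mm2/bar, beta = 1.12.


w = 0.011 * beta * fs * (dc * A)^(1/3) / 1000
= 0.011 * 1.12 * 267 * (58 * 17006)^(1/3) / 1000
= 0.327 mm

0.327


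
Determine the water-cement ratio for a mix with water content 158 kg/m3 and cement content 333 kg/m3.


w/c = water / cement
w/c = 158 / 333 = 0.474

0.474


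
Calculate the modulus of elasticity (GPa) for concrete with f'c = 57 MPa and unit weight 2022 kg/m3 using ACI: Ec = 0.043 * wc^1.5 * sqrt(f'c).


Ec = 0.043 * 2022^1.5 * sqrt(57) / 1000
= 29.52 GPa

29.52


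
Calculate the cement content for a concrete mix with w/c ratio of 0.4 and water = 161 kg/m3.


Cement = water / (w/c)
= 161 / 0.4
= 402.5 kg/m3

402.5


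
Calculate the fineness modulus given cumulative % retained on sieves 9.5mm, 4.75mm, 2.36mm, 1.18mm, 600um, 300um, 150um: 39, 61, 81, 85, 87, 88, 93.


FM = sum(cumulative % retained) / 100
= 534 / 100
= 5.34

5.34


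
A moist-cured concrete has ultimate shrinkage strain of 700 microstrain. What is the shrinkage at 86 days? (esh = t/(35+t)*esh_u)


esh(86) = 86 / (35 + 86) * 700
= 86 / 121 * 700
= 497.5 microstrain

497.5


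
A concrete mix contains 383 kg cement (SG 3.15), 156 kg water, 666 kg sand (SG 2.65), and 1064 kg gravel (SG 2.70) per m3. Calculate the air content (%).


Vol cement = 383 / (3.15 * 1000) = 0.121587 m3
Vol water = 156 / 1000 = 0.156 m3
Vol sand = 666 / (2.65 * 1000) = 0.251321 m3
Vol gravel = 1064 / (2.70 * 1000) = 0.394074 m3
Total solid + water volume = 0.922982 m3
Air = (1 - 0.922982) * 100 = 7.7%

7.7


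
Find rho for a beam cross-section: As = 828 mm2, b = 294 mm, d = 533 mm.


rho = As / (b * d)
= 828 / (294 * 533)
= 0.0053

0.0053


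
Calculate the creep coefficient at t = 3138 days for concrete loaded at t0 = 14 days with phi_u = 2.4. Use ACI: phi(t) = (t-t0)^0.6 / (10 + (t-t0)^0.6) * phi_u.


dt = 3138 - 14 = 3124
phi = 3124^0.6 / (10 + 3124^0.6) * 2.4
= 2.222

2.222


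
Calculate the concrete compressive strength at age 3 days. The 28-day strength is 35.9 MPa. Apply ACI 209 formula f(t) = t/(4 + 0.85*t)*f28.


f(3) = 3 / (4 + 0.85 * 3) * 35.9
= 3 / 6.55 * 35.9
= 16.44 MPa

16.44


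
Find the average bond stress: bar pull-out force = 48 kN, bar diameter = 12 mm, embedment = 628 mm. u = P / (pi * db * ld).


u = P / (pi * db * ld)
= 48 * 1000 / (pi * 12 * 628)
= 2.027 MPa

2.027


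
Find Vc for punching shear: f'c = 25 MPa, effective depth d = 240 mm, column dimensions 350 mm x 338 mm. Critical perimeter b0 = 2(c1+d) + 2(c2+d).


b0 = 2*(350 + 240) + 2*(338 + 240) = 2336 mm
Vc = 0.33 * sqrt(25) * 2336 * 240 / 1000
= 925.06 kN

925.06


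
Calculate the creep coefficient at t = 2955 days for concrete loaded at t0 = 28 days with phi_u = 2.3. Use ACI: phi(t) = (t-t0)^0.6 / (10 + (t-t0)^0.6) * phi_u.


dt = 2955 - 28 = 2927
phi = 2927^0.6 / (10 + 2927^0.6) * 2.3
= 2.123

2.123


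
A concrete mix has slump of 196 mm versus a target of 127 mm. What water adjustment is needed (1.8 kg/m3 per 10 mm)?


Difference = 127 - 196 = -69 mm
Water adjustment = -69 * 1.8 / 10 = -12.4 kg/m3

-12.4


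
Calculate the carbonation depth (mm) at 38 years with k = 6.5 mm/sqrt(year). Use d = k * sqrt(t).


depth = k * sqrt(t)
= 6.5 * sqrt(38)
= 40.07 mm

40.07


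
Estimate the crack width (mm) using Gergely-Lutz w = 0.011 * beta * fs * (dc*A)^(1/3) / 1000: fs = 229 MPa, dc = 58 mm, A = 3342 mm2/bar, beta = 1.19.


w = 0.011 * beta * fs * (dc * A)^(1/3) / 1000
= 0.011 * 1.19 * 229 * (58 * 3342)^(1/3) / 1000
= 0.173 mm

0.173


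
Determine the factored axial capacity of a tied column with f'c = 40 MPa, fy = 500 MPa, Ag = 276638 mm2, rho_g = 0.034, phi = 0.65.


Ast = rho * Ag = 0.034 * 276638 = 9405.692 mm2
phi*Pn = 0.65 * 0.80 * (0.85 * 40 * (276638 - 9405.692) + 500 * 9405.692) / 1000
= 7170.15 kN

7170.15


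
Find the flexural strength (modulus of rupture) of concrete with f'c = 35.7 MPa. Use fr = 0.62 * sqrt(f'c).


fr = 0.62 * sqrt(35.7)
= 3.704 MPa

3.704


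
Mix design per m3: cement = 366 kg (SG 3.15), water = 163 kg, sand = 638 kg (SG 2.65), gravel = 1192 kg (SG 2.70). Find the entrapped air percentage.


Vol cement = 366 / (3.15 * 1000) = 0.11619 m3
Vol water = 163 / 1000 = 0.163 m3
Vol sand = 638 / (2.65 * 1000) = 0.240755 m3
Vol gravel = 1192 / (2.70 * 1000) = 0.441481 m3
Total solid + water volume = 0.961427 m3
Air = (1 - 0.961427) * 100 = 3.86%

3.86


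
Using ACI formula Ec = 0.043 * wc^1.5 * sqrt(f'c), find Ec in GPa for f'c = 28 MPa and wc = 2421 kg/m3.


Ec = 0.043 * 2421^1.5 * sqrt(28) / 1000
= 27.1 GPa

27.1


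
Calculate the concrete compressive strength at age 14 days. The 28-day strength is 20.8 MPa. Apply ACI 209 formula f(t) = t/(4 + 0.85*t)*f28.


f(14) = 14 / (4 + 0.85 * 14) * 20.8
= 14 / 15.9 * 20.8
= 18.31 MPa

18.31


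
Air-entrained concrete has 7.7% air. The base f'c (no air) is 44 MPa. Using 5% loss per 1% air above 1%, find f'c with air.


Strength loss = (7.7 - 1) * 5 = 33.5%
f'c = 44 * (1 - 33.5/100)
= 29.26 MPa

29.26


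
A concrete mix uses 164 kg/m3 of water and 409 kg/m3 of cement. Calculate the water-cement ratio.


w/c = water / cement
w/c = 164 / 409 = 0.401

0.401


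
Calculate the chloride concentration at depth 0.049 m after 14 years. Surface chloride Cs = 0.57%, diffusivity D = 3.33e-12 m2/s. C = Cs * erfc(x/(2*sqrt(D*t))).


t_seconds = 14 * 365.25 * 24 * 3600 = 441806400.0 s
arg = 0.049 / (2 * sqrt(3.33e-12 * 441806400.0))
= 0.6387
erfc(0.6387) = 0.3664
C = 0.57 * 0.3664 = 0.2088%

0.2088


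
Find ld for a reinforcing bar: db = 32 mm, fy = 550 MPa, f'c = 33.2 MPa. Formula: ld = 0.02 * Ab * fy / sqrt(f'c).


Ab = pi * 32^2 / 4 = 804.248 mm2
ld = 0.02 * 804.248 * 550 / sqrt(33.2)
= 1535.4 mm

1535.4


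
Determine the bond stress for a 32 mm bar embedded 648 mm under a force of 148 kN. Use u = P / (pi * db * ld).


u = P / (pi * db * ld)
= 148 * 1000 / (pi * 32 * 648)
= 2.272 MPa

2.272


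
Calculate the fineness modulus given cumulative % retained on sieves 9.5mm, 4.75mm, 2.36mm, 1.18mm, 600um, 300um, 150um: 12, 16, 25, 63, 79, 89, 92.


FM = sum(cumulative % retained) / 100
= 376 / 100
= 3.76

3.76


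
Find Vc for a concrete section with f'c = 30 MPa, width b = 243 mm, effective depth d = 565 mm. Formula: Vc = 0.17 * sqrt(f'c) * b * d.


Vc = 0.17 * sqrt(30) * 243 * 565 / 1000
= 127.84 kN

127.84


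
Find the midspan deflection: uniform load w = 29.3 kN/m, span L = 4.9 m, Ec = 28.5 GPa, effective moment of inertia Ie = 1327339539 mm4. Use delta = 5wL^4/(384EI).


Convert: L = 4.9 m = 4900 mm, Ec = 28.5 GPa = 28500 MPa
delta = 5 * 29.3 * 4900^4 / (384 * 28500 * 1327339539)
= 5.81 mm

5.81


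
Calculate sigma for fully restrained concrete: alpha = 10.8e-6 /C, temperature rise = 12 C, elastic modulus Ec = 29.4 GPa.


sigma = alpha * dT * Ec
= 10.8e-6 * 12 * 29.4 * 1000
= 3.81 MPa

3.81


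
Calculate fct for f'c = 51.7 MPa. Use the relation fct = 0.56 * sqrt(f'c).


fct = 0.56 * sqrt(51.7)
= 0.56 * 7.19
= 4.027 MPa

4.027


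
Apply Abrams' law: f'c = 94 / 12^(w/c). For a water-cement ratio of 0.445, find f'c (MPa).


f'c = 94 / 12^0.445
= 94 / 3.022
= 31.11 MPa

31.11


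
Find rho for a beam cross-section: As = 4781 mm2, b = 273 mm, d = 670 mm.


rho = As / (b * d)
= 4781 / (273 * 670)
= 0.0261

0.0261


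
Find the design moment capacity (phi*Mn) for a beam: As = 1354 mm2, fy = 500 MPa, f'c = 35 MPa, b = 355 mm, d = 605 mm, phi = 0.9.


a = As * fy / (0.85 * f'c * b)
= 1354 * 500 / (0.85 * 35 * 355)
= 64.1023 mm
Mn = As * fy * (d - a/2) / 10^6
= 387.8864 kN-m
phi*Mn = 0.9 * 387.8864 = 349.1 kN-m

349.1


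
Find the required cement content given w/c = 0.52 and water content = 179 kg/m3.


Cement = water / (w/c)
= 179 / 0.52
= 344.2 kg/m3

344.2


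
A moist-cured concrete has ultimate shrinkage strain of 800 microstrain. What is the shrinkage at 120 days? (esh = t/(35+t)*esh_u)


esh(120) = 120 / (35 + 120) * 800
= 120 / 155 * 800
= 619.4 microstrain

619.4


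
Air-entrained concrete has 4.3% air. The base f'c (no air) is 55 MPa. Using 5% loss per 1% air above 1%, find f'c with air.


Strength loss = (4.3 - 1) * 5 = 16.5%
f'c = 55 * (1 - 16.5/100)
= 45.92 MPa

45.92


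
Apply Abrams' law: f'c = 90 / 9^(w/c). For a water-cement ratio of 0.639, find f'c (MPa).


f'c = 90 / 9^0.639
= 90 / 4.072
= 22.1 MPa

22.1


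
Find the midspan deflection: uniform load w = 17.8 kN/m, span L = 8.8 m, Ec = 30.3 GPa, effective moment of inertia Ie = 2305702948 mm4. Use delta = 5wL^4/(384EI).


Convert: L = 8.8 m = 8800 mm, Ec = 30.3 GPa = 30300 MPa
delta = 5 * 17.8 * 8800^4 / (384 * 30300 * 2305702948)
= 19.89 mm

19.89


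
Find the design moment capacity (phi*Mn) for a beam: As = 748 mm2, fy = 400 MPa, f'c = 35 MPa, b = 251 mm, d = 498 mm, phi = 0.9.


a = As * fy / (0.85 * f'c * b)
= 748 * 400 / (0.85 * 35 * 251)
= 40.0683 mm
Mn = As * fy * (d - a/2) / 10^6
= 143.0074 kN-m
phi*Mn = 0.9 * 143.0074 = 128.71 kN-m

128.71


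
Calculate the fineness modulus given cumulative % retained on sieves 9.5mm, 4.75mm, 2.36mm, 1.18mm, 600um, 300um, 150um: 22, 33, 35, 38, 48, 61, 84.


FM = sum(cumulative % retained) / 100
= 321 / 100
= 3.21

3.21


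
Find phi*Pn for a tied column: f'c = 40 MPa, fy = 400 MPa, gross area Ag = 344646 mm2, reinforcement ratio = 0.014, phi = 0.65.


Ast = rho * Ag = 0.014 * 344646 = 4825.044 mm2
phi*Pn = 0.65 * 0.80 * (0.85 * 40 * (344646 - 4825.044) + 400 * 4825.044) / 1000
= 7011.64 kN

7011.64


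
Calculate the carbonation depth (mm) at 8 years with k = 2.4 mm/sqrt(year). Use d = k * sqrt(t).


depth = k * sqrt(t)
= 2.4 * sqrt(8)
= 6.79 mm

6.79


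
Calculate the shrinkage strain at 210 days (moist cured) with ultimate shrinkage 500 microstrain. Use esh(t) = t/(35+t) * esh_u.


esh(210) = 210 / (35 + 210) * 500
= 210 / 245 * 500
= 428.6 microstrain

428.6


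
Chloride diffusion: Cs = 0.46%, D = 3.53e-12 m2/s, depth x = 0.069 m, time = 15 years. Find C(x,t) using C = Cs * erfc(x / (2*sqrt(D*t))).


t_seconds = 15 * 365.25 * 24 * 3600 = 473364000.0 s
arg = 0.069 / (2 * sqrt(3.53e-12 * 473364000.0))
= 0.844
erfc(0.844) = 0.2326
C = 0.46 * 0.2326 = 0.107%

0.107


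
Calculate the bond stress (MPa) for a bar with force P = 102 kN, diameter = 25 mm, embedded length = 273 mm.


u = P / (pi * db * ld)
= 102 * 1000 / (pi * 25 * 273)
= 4.757 MPa

4.757


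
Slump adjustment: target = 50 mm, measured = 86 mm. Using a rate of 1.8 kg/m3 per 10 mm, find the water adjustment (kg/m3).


Difference = 50 - 86 = -36 mm
Water adjustment = -36 * 1.8 / 10 = -6.5 kg/m3

-6.5


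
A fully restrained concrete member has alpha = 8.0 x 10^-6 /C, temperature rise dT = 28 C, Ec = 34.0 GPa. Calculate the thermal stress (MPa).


sigma = alpha * dT * Ec
= 8.0e-6 * 28 * 34.0 * 1000
= 7.616 MPa

7.616


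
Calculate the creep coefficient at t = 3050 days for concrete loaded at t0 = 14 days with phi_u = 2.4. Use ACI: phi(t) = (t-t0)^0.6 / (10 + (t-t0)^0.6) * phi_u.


dt = 3050 - 14 = 3036
phi = 3036^0.6 / (10 + 3036^0.6) * 2.4
= 2.219

2.219


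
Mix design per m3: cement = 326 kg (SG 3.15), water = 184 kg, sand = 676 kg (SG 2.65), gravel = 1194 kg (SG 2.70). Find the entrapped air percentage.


Vol cement = 326 / (3.15 * 1000) = 0.103492 m3
Vol water = 184 / 1000 = 0.184 m3
Vol sand = 676 / (2.65 * 1000) = 0.255094 m3
Vol gravel = 1194 / (2.70 * 1000) = 0.442222 m3
Total solid + water volume = 0.984809 m3
Air = (1 - 0.984809) * 100 = 1.52%

1.52


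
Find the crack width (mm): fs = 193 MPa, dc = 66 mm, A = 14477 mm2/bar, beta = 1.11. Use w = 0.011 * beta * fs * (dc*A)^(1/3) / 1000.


w = 0.011 * beta * fs * (dc * A)^(1/3) / 1000
= 0.011 * 1.11 * 193 * (66 * 14477)^(1/3) / 1000
= 0.232 mm

0.232


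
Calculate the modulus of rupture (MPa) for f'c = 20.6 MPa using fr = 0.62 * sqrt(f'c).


fr = 0.62 * sqrt(20.6)
= 2.814 MPa

2.814


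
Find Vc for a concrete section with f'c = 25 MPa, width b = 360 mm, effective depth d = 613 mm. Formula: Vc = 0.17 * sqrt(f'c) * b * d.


Vc = 0.17 * sqrt(25) * 360 * 613 / 1000
= 187.58 kN

187.58


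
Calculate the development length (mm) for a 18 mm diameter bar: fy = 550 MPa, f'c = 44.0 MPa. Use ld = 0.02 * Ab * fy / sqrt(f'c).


Ab = pi * 18^2 / 4 = 254.469 mm2
ld = 0.02 * 254.469 * 550 / sqrt(44.0)
= 422.0 mm

422.0


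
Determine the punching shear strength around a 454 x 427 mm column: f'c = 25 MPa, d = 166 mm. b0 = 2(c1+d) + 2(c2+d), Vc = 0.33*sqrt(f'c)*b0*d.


b0 = 2*(454 + 166) + 2*(427 + 166) = 2426 mm
Vc = 0.33 * sqrt(25) * 2426 * 166 / 1000
= 664.48 kN

664.48


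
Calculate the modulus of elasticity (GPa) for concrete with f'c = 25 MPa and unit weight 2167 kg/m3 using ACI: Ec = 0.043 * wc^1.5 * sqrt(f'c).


Ec = 0.043 * 2167^1.5 * sqrt(25) / 1000
= 21.69 GPa

21.69


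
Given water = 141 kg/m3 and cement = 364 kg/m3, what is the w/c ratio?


w/c = water / cement
w/c = 141 / 364 = 0.387

0.387


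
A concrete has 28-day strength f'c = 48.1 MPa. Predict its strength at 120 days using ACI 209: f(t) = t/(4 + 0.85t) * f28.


f(120) = 120 / (4 + 0.85 * 120) * 48.1
= 120 / 106.0 * 48.1
= 54.45 MPa

54.45


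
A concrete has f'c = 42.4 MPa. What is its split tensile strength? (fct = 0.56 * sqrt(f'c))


fct = 0.56 * sqrt(42.4)
= 0.56 * 6.512
= 3.646 MPa

3.646


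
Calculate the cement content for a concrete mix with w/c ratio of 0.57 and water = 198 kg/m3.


Cement = water / (w/c)
= 198 / 0.57
= 347.4 kg/m3

347.4


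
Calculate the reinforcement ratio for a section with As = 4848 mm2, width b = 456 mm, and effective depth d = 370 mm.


rho = As / (b * d)
= 4848 / (456 * 370)
= 0.0287

0.0287


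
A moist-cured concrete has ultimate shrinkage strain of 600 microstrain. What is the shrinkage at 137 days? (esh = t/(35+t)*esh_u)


esh(137) = 137 / (35 + 137) * 600
= 137 / 172 * 600
= 477.9 microstrain

477.9


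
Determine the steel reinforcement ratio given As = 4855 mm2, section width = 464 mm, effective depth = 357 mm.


rho = As / (b * d)
= 4855 / (464 * 357)
= 0.0293

0.0293


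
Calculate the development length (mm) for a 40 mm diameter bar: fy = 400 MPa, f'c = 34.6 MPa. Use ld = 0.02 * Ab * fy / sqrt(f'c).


Ab = pi * 40^2 / 4 = 1256.637 mm2
ld = 0.02 * 1256.637 * 400 / sqrt(34.6)
= 1709.1 mm

1709.1


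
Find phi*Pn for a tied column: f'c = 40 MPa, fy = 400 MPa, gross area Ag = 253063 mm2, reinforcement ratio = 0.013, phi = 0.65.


Ast = rho * Ag = 0.013 * 253063 = 3289.819 mm2
phi*Pn = 0.65 * 0.80 * (0.85 * 40 * (253063 - 3289.819) + 400 * 3289.819) / 1000
= 5100.27 kN

5100.27


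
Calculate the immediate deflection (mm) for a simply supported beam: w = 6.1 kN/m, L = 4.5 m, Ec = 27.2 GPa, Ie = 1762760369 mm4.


Convert: L = 4.5 m = 4500 mm, Ec = 27.2 GPa = 27200 MPa
delta = 5 * 6.1 * 4500^4 / (384 * 27200 * 1762760369)
= 0.68 mm

0.68


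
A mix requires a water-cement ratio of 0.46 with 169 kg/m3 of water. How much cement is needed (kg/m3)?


Cement = water / (w/c)
= 169 / 0.46
= 367.4 kg/m3

367.4


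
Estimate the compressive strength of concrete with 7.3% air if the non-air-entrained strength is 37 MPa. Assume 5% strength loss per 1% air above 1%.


Strength loss = (7.3 - 1) * 5 = 31.5%
f'c = 37 * (1 - 31.5/100)
= 25.35 MPa

25.35


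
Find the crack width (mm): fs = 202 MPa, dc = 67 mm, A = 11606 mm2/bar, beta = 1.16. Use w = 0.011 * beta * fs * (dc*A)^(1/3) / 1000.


w = 0.011 * beta * fs * (dc * A)^(1/3) / 1000
= 0.011 * 1.16 * 202 * (67 * 11606)^(1/3) / 1000
= 0.237 mm

0.237


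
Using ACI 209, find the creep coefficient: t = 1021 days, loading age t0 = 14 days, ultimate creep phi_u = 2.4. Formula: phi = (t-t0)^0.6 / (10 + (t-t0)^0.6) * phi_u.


dt = 1021 - 14 = 1007
phi = 1007^0.6 / (10 + 1007^0.6) * 2.4
= 2.073

2.073


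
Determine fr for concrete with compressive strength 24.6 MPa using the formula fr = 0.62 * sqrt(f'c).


fr = 0.62 * sqrt(24.6)
= 3.075 MPa

3.075


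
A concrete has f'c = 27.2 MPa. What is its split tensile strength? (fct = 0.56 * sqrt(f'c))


fct = 0.56 * sqrt(27.2)
= 0.56 * 5.215
= 2.921 MPa

2.921


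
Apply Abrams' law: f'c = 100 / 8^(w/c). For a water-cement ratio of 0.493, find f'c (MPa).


f'c = 100 / 8^0.493
= 100 / 2.788
= 35.87 MPa

35.87


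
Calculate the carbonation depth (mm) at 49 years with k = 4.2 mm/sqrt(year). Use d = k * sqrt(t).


depth = k * sqrt(t)
= 4.2 * sqrt(49)
= 29.4 mm

29.4


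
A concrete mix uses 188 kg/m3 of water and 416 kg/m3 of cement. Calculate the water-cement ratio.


w/c = water / cement
w/c = 188 / 416 = 0.452

0.452


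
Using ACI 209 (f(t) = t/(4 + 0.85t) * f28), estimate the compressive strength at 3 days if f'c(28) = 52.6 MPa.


f(3) = 3 / (4 + 0.85 * 3) * 52.6
= 3 / 6.55 * 52.6
= 24.09 MPa

24.09


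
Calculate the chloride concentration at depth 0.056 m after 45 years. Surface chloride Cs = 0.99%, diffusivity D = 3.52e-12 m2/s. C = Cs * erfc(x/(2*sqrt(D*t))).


t_seconds = 45 * 365.25 * 24 * 3600 = 1420092000.0 s
arg = 0.056 / (2 * sqrt(3.52e-12 * 1420092000.0))
= 0.396
erfc(0.396) = 0.5754
C = 0.99 * 0.5754 = 0.5697%

0.5697


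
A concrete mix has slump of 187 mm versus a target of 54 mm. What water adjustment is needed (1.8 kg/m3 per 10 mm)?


Difference = 54 - 187 = -133 mm
Water adjustment = -133 * 1.8 / 10 = -23.9 kg/m3

-23.9


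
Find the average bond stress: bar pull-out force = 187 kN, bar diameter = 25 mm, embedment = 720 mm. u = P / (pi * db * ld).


u = P / (pi * db * ld)
= 187 * 1000 / (pi * 25 * 720)
= 3.307 MPa

3.307


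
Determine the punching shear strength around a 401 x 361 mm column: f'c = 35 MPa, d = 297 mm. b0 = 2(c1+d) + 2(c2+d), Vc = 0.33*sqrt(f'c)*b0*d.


b0 = 2*(401 + 297) + 2*(361 + 297) = 2712 mm
Vc = 0.33 * sqrt(35) * 2712 * 297 / 1000
= 1572.51 kN

1572.51


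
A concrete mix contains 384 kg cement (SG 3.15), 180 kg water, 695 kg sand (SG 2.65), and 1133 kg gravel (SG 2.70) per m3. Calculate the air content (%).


Vol cement = 384 / (3.15 * 1000) = 0.121905 m3
Vol water = 180 / 1000 = 0.18 m3
Vol sand = 695 / (2.65 * 1000) = 0.262264 m3
Vol gravel = 1133 / (2.70 * 1000) = 0.41963 m3
Total solid + water volume = 0.983799 m3
Air = (1 - 0.983799) * 100 = 1.62%

1.62


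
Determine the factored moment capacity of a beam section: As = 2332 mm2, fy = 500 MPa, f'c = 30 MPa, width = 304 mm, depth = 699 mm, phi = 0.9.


a = As * fy / (0.85 * f'c * b)
= 2332 * 500 / (0.85 * 30 * 304)
= 150.4128 mm
Mn = As * fy * (d - a/2) / 10^6
= 727.3433 kN-m
phi*Mn = 0.9 * 727.3433 = 654.61 kN-m

654.61


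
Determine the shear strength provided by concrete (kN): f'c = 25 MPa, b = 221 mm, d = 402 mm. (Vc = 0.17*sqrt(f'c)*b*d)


Vc = 0.17 * sqrt(25) * 221 * 402 / 1000
= 75.52 kN

75.52


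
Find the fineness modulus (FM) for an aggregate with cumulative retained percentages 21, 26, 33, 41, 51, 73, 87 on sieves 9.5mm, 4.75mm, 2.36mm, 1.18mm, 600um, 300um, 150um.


FM = sum(cumulative % retained) / 100
= 332 / 100
= 3.32

3.32


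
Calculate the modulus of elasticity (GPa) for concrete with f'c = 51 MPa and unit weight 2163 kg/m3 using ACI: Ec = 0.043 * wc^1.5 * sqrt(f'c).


Ec = 0.043 * 2163^1.5 * sqrt(51) / 1000
= 30.89 GPa

30.89


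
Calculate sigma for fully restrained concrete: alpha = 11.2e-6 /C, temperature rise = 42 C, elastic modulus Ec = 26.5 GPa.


sigma = alpha * dT * Ec
= 11.2e-6 * 42 * 26.5 * 1000
= 12.466 MPa

12.466


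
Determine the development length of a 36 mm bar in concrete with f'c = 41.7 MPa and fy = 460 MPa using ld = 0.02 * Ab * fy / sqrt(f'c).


Ab = pi * 36^2 / 4 = 1017.876 mm2
ld = 0.02 * 1017.876 * 460 / sqrt(41.7)
= 1450.2 mm

1450.2


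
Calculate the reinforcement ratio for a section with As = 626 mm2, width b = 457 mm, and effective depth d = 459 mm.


rho = As / (b * d)
= 626 / (457 * 459)
= 0.003

0.003


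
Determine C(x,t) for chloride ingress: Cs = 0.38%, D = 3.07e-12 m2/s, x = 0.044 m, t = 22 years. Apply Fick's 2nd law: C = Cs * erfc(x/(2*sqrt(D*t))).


t_seconds = 22 * 365.25 * 24 * 3600 = 694267200.0 s
arg = 0.044 / (2 * sqrt(3.07e-12 * 694267200.0))
= 0.4765
erfc(0.4765) = 0.5004
C = 0.38 * 0.5004 = 0.1901%

0.1901


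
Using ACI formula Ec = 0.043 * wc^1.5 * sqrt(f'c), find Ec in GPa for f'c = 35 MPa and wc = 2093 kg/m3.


Ec = 0.043 * 2093^1.5 * sqrt(35) / 1000
= 24.36 GPa

24.36


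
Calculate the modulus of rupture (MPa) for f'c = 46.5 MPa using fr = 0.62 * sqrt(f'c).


fr = 0.62 * sqrt(46.5)
= 4.228 MPa

4.228


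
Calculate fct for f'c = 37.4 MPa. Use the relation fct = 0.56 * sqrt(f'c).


fct = 0.56 * sqrt(37.4)
= 0.56 * 6.116
= 3.425 MPa

3.425


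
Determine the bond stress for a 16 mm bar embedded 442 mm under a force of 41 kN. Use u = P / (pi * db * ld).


u = P / (pi * db * ld)
= 41 * 1000 / (pi * 16 * 442)
= 1.845 MPa

1.845


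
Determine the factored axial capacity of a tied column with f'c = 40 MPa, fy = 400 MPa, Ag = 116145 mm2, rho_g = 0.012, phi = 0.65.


Ast = rho * Ag = 0.012 * 116145 = 1393.74 mm2
phi*Pn = 0.65 * 0.80 * (0.85 * 40 * (116145 - 1393.74) + 400 * 1393.74) / 1000
= 2318.7 kN

2318.7


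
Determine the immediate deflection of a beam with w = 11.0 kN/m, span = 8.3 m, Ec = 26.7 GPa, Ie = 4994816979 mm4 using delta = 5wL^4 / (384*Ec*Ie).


Convert: L = 8.3 m = 8300 mm, Ec = 26.7 GPa = 26700 MPa
delta = 5 * 11.0 * 8300^4 / (384 * 26700 * 4994816979)
= 5.1 mm

5.1


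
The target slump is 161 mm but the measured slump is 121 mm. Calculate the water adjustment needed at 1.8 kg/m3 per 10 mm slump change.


Difference = 161 - 121 = 40 mm
Water adjustment = 40 * 1.8 / 10 = 7.2 kg/m3

7.2


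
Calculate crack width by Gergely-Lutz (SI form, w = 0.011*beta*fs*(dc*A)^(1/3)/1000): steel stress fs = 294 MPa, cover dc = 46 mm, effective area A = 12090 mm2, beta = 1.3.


w = 0.011 * beta * fs * (dc * A)^(1/3) / 1000
= 0.011 * 1.3 * 294 * (46 * 12090)^(1/3) / 1000
= 0.346 mm

0.346


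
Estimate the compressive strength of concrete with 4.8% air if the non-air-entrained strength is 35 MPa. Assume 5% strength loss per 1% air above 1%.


Strength loss = (4.8 - 1) * 5 = 19.0%
f'c = 35 * (1 - 19.0/100)
= 28.35 MPa

28.35


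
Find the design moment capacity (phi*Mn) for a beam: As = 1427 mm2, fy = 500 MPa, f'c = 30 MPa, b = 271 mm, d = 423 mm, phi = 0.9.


a = As * fy / (0.85 * f'c * b)
= 1427 * 500 / (0.85 * 30 * 271)
= 103.2487 mm
Mn = As * fy * (d - a/2) / 10^6
= 264.9765 kN-m
phi*Mn = 0.9 * 264.9765 = 238.48 kN-m

238.48


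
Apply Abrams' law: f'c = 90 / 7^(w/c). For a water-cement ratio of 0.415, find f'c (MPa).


f'c = 90 / 7^0.415
= 90 / 2.242
= 40.14 MPa

40.14


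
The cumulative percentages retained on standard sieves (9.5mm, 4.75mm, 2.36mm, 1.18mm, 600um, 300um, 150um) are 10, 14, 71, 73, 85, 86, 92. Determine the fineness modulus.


FM = sum(cumulative % retained) / 100
= 431 / 100
= 4.31

4.31


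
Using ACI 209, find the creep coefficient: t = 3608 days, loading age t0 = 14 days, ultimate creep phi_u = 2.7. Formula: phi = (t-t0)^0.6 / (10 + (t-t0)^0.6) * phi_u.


dt = 3608 - 14 = 3594
phi = 3594^0.6 / (10 + 3594^0.6) * 2.7
= 2.515

2.515


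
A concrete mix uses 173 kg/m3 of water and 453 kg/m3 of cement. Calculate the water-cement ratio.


w/c = water / cement
w/c = 173 / 453 = 0.382

0.382


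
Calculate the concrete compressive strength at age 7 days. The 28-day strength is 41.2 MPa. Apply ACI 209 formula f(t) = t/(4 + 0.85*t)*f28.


f(7) = 7 / (4 + 0.85 * 7) * 41.2
= 7 / 9.95 * 41.2
= 28.98 MPa

28.98


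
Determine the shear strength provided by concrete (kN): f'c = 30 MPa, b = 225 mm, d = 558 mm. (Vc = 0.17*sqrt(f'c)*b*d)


Vc = 0.17 * sqrt(30) * 225 * 558 / 1000
= 116.9 kN

116.9


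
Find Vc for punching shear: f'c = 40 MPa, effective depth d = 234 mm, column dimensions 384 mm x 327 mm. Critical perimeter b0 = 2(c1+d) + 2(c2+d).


b0 = 2*(384 + 234) + 2*(327 + 234) = 2358 mm
Vc = 0.33 * sqrt(40) * 2358 * 234 / 1000
= 1151.61 kN

1151.61
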